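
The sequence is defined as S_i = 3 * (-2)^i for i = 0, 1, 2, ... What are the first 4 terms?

This is a geometric sequence.
i=0: S_0 = 3 * (-2)^0 = 3
i=1: S_1 = 3 * (-2)^1 = -6
i=2: S_2 = 3 * (-2)^2 = 12
i=3: S_3 = 3 * (-2)^3 = -24
The first 4 terms are: [3, -6, 12, -24]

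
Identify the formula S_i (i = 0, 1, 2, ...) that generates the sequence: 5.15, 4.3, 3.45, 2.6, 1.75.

Check differences: 4.3 - 5.15 = -0.85
3.45 - 4.3 = -0.85
Common difference d = -0.85.
First term a = 5.15.
Formula: S_i = 5.15 - 0.85*i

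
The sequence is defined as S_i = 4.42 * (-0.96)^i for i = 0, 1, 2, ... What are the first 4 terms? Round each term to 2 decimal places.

This is a geometric sequence.
i=0: S_0 = 4.42 * (-0.96)^0 = 4.42
i=1: S_1 = 4.42 * (-0.96)^1 ≈ -4.24
i=2: S_2 = 4.42 * (-0.96)^2 ≈ 4.07
i=3: S_3 = 4.42 * (-0.96)^3 ≈ -3.91
The first 4 terms are: [4.42, -4.24, 4.07, -3.91]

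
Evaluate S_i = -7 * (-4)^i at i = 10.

S_10 = -7 * (-4)^10 = -7 * 1048576 = -7340032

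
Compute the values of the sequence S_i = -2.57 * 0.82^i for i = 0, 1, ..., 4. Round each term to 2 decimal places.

This is a geometric sequence.
i=0: S_0 = -2.57 * 0.82^0 = -2.57
i=1: S_1 = -2.57 * 0.82^1 ≈ -2.11
i=2: S_2 = -2.57 * 0.82^2 ≈ -1.73
i=3: S_3 = -2.57 * 0.82^3 ≈ -1.42
i=4: S_4 = -2.57 * 0.82^4 ≈ -1.16
The first 5 terms are: [-2.57, -2.11, -1.73, -1.42, -1.16]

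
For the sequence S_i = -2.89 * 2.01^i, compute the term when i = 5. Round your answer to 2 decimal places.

S_5 = -2.89 * 2.01^5 ≈ -2.89 * 32.808 ≈ -94.82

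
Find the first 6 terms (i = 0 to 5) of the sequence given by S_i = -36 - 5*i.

This is an arithmetic sequence.
i=0: S_0 = -36 + -5*0 = -36
i=1: S_1 = -36 + -5*1 = -41
i=2: S_2 = -36 + -5*2 = -46
i=3: S_3 = -36 + -5*3 = -51
i=4: S_4 = -36 + -5*4 = -56
i=5: S_5 = -36 + -5*5 = -61
The first 6 terms are: [-36, -41, -46, -51, -56, -61]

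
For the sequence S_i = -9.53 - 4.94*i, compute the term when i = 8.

S_8 = -9.53 + -4.94*8 = -9.53 + -39.52 = -49.05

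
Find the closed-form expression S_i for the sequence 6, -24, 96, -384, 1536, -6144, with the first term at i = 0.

Check ratios: -24 / 6 = -4.0
Common ratio r = -4.
First term a = 6.
Formula: S_i = 6 * (-4)^i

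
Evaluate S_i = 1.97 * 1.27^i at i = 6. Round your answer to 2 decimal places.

S_6 = 1.97 * 1.27^6 ≈ 1.97 * 4.1959 ≈ 8.27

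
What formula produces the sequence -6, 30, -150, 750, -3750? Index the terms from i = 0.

Check ratios: 30 / -6 = -5.0
Common ratio r = -5.
First term a = -6.
Formula: S_i = -6 * (-5)^i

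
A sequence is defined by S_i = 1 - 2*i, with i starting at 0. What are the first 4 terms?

This is an arithmetic sequence.
i=0: S_0 = 1 + -2*0 = 1
i=1: S_1 = 1 + -2*1 = -1
i=2: S_2 = 1 + -2*2 = -3
i=3: S_3 = 1 + -2*3 = -5
The first 4 terms are: [1, -1, -3, -5]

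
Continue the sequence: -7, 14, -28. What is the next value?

Ratios: 14 / -7 = -2.0
This is a geometric sequence with common ratio r = -2.
Next term = -28 * -2 = 56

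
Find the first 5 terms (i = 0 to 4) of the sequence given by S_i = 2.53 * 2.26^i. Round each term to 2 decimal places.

This is a geometric sequence.
i=0: S_0 = 2.53 * 2.26^0 = 2.53
i=1: S_1 = 2.53 * 2.26^1 ≈ 5.72
i=2: S_2 = 2.53 * 2.26^2 ≈ 12.92
i=3: S_3 = 2.53 * 2.26^3 ≈ 29.2
i=4: S_4 = 2.53 * 2.26^4 ≈ 66.0
The first 5 terms are: [2.53, 5.72, 12.92, 29.2, 66.0]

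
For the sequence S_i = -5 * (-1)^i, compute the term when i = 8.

S_8 = -5 * (-1)^8 = -5 * 1 = -5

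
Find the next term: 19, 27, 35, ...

Differences: 27 - 19 = 8
This is an arithmetic sequence with common difference d = 8.
Next term = 35 + 8 = 43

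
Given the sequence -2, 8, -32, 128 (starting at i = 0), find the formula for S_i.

Check ratios: 8 / -2 = -4.0
Common ratio r = -4.
First term a = -2.
Formula: S_i = -2 * (-4)^i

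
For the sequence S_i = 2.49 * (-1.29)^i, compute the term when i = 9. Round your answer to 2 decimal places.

S_9 = 2.49 * (-1.29)^9 ≈ 2.49 * -9.8925 ≈ -24.63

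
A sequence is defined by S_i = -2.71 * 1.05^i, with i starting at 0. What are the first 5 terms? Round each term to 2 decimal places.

This is a geometric sequence.
i=0: S_0 = -2.71 * 1.05^0 = -2.71
i=1: S_1 = -2.71 * 1.05^1 ≈ -2.85
i=2: S_2 = -2.71 * 1.05^2 ≈ -2.99
i=3: S_3 = -2.71 * 1.05^3 ≈ -3.14
i=4: S_4 = -2.71 * 1.05^4 ≈ -3.29
The first 5 terms are: [-2.71, -2.85, -2.99, -3.14, -3.29]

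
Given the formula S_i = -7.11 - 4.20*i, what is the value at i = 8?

S_8 = -7.11 + -4.2*8 = -7.11 + -33.6 = -40.71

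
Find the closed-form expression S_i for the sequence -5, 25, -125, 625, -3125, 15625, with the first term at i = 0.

Check ratios: 25 / -5 = -5.0
Common ratio r = -5.
First term a = -5.
Formula: S_i = -5 * (-5)^i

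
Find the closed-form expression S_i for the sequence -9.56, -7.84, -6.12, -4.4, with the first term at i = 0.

Check differences: -7.84 - -9.56 = 1.72
-6.12 - -7.84 = 1.72
Common difference d = 1.72.
First term a = -9.56.
Formula: S_i = -9.56 + 1.72*i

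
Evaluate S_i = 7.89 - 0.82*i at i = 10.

S_10 = 7.89 + -0.82*10 = 7.89 + -8.2 = -0.31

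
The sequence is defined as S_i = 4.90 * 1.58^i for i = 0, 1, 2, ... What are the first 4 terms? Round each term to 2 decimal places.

This is a geometric sequence.
i=0: S_0 = 4.9 * 1.58^0 = 4.9
i=1: S_1 = 4.9 * 1.58^1 ≈ 7.74
i=2: S_2 = 4.9 * 1.58^2 ≈ 12.23
i=3: S_3 = 4.9 * 1.58^3 ≈ 19.33
The first 4 terms are: [4.9, 7.74, 12.23, 19.33]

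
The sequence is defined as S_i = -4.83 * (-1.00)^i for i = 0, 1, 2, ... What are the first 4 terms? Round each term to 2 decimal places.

This is a geometric sequence.
i=0: S_0 = -4.83 * (-1.0)^0 = -4.83
i=1: S_1 = -4.83 * (-1.0)^1 = 4.83
i=2: S_2 = -4.83 * (-1.0)^2 = -4.83
i=3: S_3 = -4.83 * (-1.0)^3 = 4.83
The first 4 terms are: [-4.83, 4.83, -4.83, 4.83]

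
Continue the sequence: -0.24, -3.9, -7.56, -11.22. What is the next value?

Differences: -3.9 - -0.24 = -3.66
This is an arithmetic sequence with common difference d = -3.66.
Next term = -11.22 + -3.66 = -14.88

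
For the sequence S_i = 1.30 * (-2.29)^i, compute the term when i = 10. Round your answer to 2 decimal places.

S_10 = 1.3 * (-2.29)^10 ≈ 1.3 * 3966.0193 ≈ 5155.83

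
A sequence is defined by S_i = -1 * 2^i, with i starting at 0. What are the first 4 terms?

This is a geometric sequence.
i=0: S_0 = -1 * 2^0 = -1
i=1: S_1 = -1 * 2^1 = -2
i=2: S_2 = -1 * 2^2 = -4
i=3: S_3 = -1 * 2^3 = -8
The first 4 terms are: [-1, -2, -4, -8]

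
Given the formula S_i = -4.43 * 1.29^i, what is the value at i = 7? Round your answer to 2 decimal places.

S_7 = -4.43 * 1.29^7 ≈ -4.43 * 5.94467 ≈ -26.33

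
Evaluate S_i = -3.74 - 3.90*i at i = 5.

S_5 = -3.74 + -3.9*5 = -3.74 + -19.5 = -23.24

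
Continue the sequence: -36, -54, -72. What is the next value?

Differences: -54 - -36 = -18
This is an arithmetic sequence with common difference d = -18.
Next term = -72 + -18 = -90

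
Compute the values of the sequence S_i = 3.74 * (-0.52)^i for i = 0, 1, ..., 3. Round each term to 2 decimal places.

This is a geometric sequence.
i=0: S_0 = 3.74 * (-0.52)^0 = 3.74
i=1: S_1 = 3.74 * (-0.52)^1 ≈ -1.94
i=2: S_2 = 3.74 * (-0.52)^2 ≈ 1.01
i=3: S_3 = 3.74 * (-0.52)^3 ≈ -0.53
The first 4 terms are: [3.74, -1.94, 1.01, -0.53]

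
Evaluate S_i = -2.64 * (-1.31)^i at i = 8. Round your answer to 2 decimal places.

S_8 = -2.64 * (-1.31)^8 ≈ -2.64 * 8.673 ≈ -22.9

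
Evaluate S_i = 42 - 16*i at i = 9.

S_9 = 42 + -16*9 = 42 + -144 = -102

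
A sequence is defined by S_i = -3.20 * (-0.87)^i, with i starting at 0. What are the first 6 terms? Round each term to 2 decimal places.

This is a geometric sequence.
i=0: S_0 = -3.2 * (-0.87)^0 = -3.2
i=1: S_1 = -3.2 * (-0.87)^1 ≈ 2.78
i=2: S_2 = -3.2 * (-0.87)^2 ≈ -2.42
i=3: S_3 = -3.2 * (-0.87)^3 ≈ 2.11
i=4: S_4 = -3.2 * (-0.87)^4 ≈ -1.83
i=5: S_5 = -3.2 * (-0.87)^5 ≈ 1.59
The first 6 terms are: [-3.2, 2.78, -2.42, 2.11, -1.83, 1.59]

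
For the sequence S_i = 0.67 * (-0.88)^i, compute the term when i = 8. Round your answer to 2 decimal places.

S_8 = 0.67 * (-0.88)^8 ≈ 0.67 * 0.3596 ≈ 0.24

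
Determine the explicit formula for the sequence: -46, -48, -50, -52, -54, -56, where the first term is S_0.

Check differences: -48 - -46 = -2
-50 - -48 = -2
Common difference d = -2.
First term a = -46.
Formula: S_i = -46 - 2*i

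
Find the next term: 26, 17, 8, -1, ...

Differences: 17 - 26 = -9
This is an arithmetic sequence with common difference d = -9.
Next term = -1 + -9 = -10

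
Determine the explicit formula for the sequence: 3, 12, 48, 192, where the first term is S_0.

Check ratios: 12 / 3 = 4.0
Common ratio r = 4.
First term a = 3.
Formula: S_i = 3 * 4^i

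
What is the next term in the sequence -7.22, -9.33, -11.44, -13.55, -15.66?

Differences: -9.33 - -7.22 = -2.11
This is an arithmetic sequence with common difference d = -2.11.
Next term = -15.66 + -2.11 = -17.77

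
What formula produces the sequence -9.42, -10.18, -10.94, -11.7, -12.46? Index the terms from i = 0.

Check differences: -10.18 - -9.42 = -0.76
-10.94 - -10.18 = -0.76
Common difference d = -0.76.
First term a = -9.42.
Formula: S_i = -9.42 - 0.76*i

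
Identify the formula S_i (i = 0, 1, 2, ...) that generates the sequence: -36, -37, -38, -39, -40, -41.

Check differences: -37 - -36 = -1
-38 - -37 = -1
Common difference d = -1.
First term a = -36.
Formula: S_i = -36 - 1*i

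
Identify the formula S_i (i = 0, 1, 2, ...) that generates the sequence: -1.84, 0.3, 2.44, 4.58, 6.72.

Check differences: 0.3 - -1.84 = 2.14
2.44 - 0.3 = 2.14
Common difference d = 2.14.
First term a = -1.84.
Formula: S_i = -1.84 + 2.14*i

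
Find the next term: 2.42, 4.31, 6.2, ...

Differences: 4.31 - 2.42 = 1.89
This is an arithmetic sequence with common difference d = 1.89.
Next term = 6.2 + 1.89 = 8.09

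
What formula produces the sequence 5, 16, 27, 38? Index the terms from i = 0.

Check differences: 16 - 5 = 11
27 - 16 = 11
Common difference d = 11.
First term a = 5.
Formula: S_i = 5 + 11*i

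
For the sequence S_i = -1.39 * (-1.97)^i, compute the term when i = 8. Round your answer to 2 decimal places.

S_8 = -1.39 * (-1.97)^8 ≈ -1.39 * 226.8453 ≈ -315.31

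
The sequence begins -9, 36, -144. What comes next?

Ratios: 36 / -9 = -4.0
This is a geometric sequence with common ratio r = -4.
Next term = -144 * -4 = 576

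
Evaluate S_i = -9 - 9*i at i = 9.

S_9 = -9 + -9*9 = -9 + -81 = -90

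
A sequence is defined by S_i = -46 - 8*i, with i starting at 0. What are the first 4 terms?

This is an arithmetic sequence.
i=0: S_0 = -46 + -8*0 = -46
i=1: S_1 = -46 + -8*1 = -54
i=2: S_2 = -46 + -8*2 = -62
i=3: S_3 = -46 + -8*3 = -70
The first 4 terms are: [-46, -54, -62, -70]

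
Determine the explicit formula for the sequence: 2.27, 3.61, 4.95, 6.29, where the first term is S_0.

Check differences: 3.61 - 2.27 = 1.34
4.95 - 3.61 = 1.34
Common difference d = 1.34.
First term a = 2.27.
Formula: S_i = 2.27 + 1.34*i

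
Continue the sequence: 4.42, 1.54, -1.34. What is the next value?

Differences: 1.54 - 4.42 = -2.88
This is an arithmetic sequence with common difference d = -2.88.
Next term = -1.34 + -2.88 = -4.22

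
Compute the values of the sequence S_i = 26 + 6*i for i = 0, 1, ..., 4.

This is an arithmetic sequence.
i=0: S_0 = 26 + 6*0 = 26
i=1: S_1 = 26 + 6*1 = 32
i=2: S_2 = 26 + 6*2 = 38
i=3: S_3 = 26 + 6*3 = 44
i=4: S_4 = 26 + 6*4 = 50
The first 5 terms are: [26, 32, 38, 44, 50]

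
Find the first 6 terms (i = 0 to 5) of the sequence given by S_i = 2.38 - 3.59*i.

This is an arithmetic sequence.
i=0: S_0 = 2.38 + -3.59*0 = 2.38
i=1: S_1 = 2.38 + -3.59*1 = -1.21
i=2: S_2 = 2.38 + -3.59*2 = -4.8
i=3: S_3 = 2.38 + -3.59*3 = -8.39
i=4: S_4 = 2.38 + -3.59*4 = -11.98
i=5: S_5 = 2.38 + -3.59*5 = -15.57
The first 6 terms are: [2.38, -1.21, -4.8, -8.39, -11.98, -15.57]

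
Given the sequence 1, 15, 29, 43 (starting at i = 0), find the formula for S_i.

Check differences: 15 - 1 = 14
29 - 15 = 14
Common difference d = 14.
First term a = 1.
Formula: S_i = 1 + 14*i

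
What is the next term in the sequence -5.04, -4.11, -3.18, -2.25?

Differences: -4.11 - -5.04 = 0.93
This is an arithmetic sequence with common difference d = 0.93.
Next term = -2.25 + 0.93 = -1.32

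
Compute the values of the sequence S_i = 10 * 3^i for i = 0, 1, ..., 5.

This is a geometric sequence.
i=0: S_0 = 10 * 3^0 = 10
i=1: S_1 = 10 * 3^1 = 30
i=2: S_2 = 10 * 3^2 = 90
i=3: S_3 = 10 * 3^3 = 270
i=4: S_4 = 10 * 3^4 = 810
i=5: S_5 = 10 * 3^5 = 2430
The first 6 terms are: [10, 30, 90, 270, 810, 2430]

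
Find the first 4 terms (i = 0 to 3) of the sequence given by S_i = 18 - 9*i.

This is an arithmetic sequence.
i=0: S_0 = 18 + -9*0 = 18
i=1: S_1 = 18 + -9*1 = 9
i=2: S_2 = 18 + -9*2 = 0
i=3: S_3 = 18 + -9*3 = -9
The first 4 terms are: [18, 9, 0, -9]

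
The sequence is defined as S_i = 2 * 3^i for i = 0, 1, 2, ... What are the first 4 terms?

This is a geometric sequence.
i=0: S_0 = 2 * 3^0 = 2
i=1: S_1 = 2 * 3^1 = 6
i=2: S_2 = 2 * 3^2 = 18
i=3: S_3 = 2 * 3^3 = 54
The first 4 terms are: [2, 6, 18, 54]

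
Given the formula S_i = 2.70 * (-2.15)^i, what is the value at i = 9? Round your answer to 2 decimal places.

S_9 = 2.7 * (-2.15)^9 ≈ 2.7 * -981.6262 ≈ -2650.39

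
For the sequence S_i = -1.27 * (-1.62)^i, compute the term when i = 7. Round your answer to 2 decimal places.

S_7 = -1.27 * (-1.62)^7 ≈ -1.27 * -29.2823 ≈ 37.19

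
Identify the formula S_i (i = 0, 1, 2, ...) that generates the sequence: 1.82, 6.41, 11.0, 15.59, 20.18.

Check differences: 6.41 - 1.82 = 4.59
11.0 - 6.41 = 4.59
Common difference d = 4.59.
First term a = 1.82.
Formula: S_i = 1.82 + 4.59*i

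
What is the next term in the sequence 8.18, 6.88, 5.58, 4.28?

Differences: 6.88 - 8.18 = -1.3
This is an arithmetic sequence with common difference d = -1.3.
Next term = 4.28 + -1.3 = 2.98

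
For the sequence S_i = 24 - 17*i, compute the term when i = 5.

S_5 = 24 + -17*5 = 24 + -85 = -61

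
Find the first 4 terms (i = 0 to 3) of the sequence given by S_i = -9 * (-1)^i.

This is a geometric sequence.
i=0: S_0 = -9 * (-1)^0 = -9
i=1: S_1 = -9 * (-1)^1 = 9
i=2: S_2 = -9 * (-1)^2 = -9
i=3: S_3 = -9 * (-1)^3 = 9
The first 4 terms are: [-9, 9, -9, 9]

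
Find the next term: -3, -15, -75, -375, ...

Ratios: -15 / -3 = 5.0
This is a geometric sequence with common ratio r = 5.
Next term = -375 * 5 = -1875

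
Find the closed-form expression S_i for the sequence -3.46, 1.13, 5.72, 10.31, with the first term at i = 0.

Check differences: 1.13 - -3.46 = 4.59
5.72 - 1.13 = 4.59
Common difference d = 4.59.
First term a = -3.46.
Formula: S_i = -3.46 + 4.59*i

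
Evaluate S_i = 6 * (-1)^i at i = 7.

S_7 = 6 * (-1)^7 = 6 * -1 = -6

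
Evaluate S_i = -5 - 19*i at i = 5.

S_5 = -5 + -19*5 = -5 + -95 = -100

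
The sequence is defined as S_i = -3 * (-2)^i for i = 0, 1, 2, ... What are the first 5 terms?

This is a geometric sequence.
i=0: S_0 = -3 * (-2)^0 = -3
i=1: S_1 = -3 * (-2)^1 = 6
i=2: S_2 = -3 * (-2)^2 = -12
i=3: S_3 = -3 * (-2)^3 = 24
i=4: S_4 = -3 * (-2)^4 = -48
The first 5 terms are: [-3, 6, -12, 24, -48]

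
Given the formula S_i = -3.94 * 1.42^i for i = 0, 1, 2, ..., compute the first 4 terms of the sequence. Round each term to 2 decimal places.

This is a geometric sequence.
i=0: S_0 = -3.94 * 1.42^0 = -3.94
i=1: S_1 = -3.94 * 1.42^1 ≈ -5.59
i=2: S_2 = -3.94 * 1.42^2 ≈ -7.94
i=3: S_3 = -3.94 * 1.42^3 ≈ -11.28
The first 4 terms are: [-3.94, -5.59, -7.94, -11.28]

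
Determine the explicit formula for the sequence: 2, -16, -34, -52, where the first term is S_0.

Check differences: -16 - 2 = -18
-34 - -16 = -18
Common difference d = -18.
First term a = 2.
Formula: S_i = 2 - 18*i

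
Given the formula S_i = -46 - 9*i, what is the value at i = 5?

S_5 = -46 + -9*5 = -46 + -45 = -91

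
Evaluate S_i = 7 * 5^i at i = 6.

S_6 = 7 * 5^6 = 7 * 15625 = 109375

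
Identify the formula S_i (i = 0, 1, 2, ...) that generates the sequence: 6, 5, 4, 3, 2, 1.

Check differences: 5 - 6 = -1
4 - 5 = -1
Common difference d = -1.
First term a = 6.
Formula: S_i = 6 - 1*i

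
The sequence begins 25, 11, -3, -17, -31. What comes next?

Differences: 11 - 25 = -14
This is an arithmetic sequence with common difference d = -14.
Next term = -31 + -14 = -45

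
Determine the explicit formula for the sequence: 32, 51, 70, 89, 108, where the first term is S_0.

Check differences: 51 - 32 = 19
70 - 51 = 19
Common difference d = 19.
First term a = 32.
Formula: S_i = 32 + 19*i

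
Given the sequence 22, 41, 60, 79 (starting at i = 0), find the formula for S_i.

Check differences: 41 - 22 = 19
60 - 41 = 19
Common difference d = 19.
First term a = 22.
Formula: S_i = 22 + 19*i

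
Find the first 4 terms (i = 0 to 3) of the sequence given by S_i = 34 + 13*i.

This is an arithmetic sequence.
i=0: S_0 = 34 + 13*0 = 34
i=1: S_1 = 34 + 13*1 = 47
i=2: S_2 = 34 + 13*2 = 60
i=3: S_3 = 34 + 13*3 = 73
The first 4 terms are: [34, 47, 60, 73]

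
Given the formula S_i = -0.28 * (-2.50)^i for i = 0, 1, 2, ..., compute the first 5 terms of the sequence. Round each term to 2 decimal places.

This is a geometric sequence.
i=0: S_0 = -0.28 * (-2.5)^0 = -0.28
i=1: S_1 = -0.28 * (-2.5)^1 = 0.7
i=2: S_2 = -0.28 * (-2.5)^2 = -1.75
i=3: S_3 = -0.28 * (-2.5)^3 ≈ 4.38
i=4: S_4 = -0.28 * (-2.5)^4 ≈ -10.94
The first 5 terms are: [-0.28, 0.7, -1.75, 4.38, -10.94]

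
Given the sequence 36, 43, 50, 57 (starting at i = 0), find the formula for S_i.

Check differences: 43 - 36 = 7
50 - 43 = 7
Common difference d = 7.
First term a = 36.
Formula: S_i = 36 + 7*i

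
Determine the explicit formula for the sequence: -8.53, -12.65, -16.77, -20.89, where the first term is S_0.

Check differences: -12.65 - -8.53 = -4.12
-16.77 - -12.65 = -4.12
Common difference d = -4.12.
First term a = -8.53.
Formula: S_i = -8.53 - 4.12*i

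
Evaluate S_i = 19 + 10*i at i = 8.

S_8 = 19 + 10*8 = 19 + 80 = 99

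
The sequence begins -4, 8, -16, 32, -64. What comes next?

Ratios: 8 / -4 = -2.0
This is a geometric sequence with common ratio r = -2.
Next term = -64 * -2 = 128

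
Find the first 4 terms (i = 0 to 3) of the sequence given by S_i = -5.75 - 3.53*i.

This is an arithmetic sequence.
i=0: S_0 = -5.75 + -3.53*0 = -5.75
i=1: S_1 = -5.75 + -3.53*1 = -9.28
i=2: S_2 = -5.75 + -3.53*2 = -12.81
i=3: S_3 = -5.75 + -3.53*3 = -16.34
The first 4 terms are: [-5.75, -9.28, -12.81, -16.34]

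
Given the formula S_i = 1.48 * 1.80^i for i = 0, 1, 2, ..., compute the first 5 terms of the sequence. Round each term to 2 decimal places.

This is a geometric sequence.
i=0: S_0 = 1.48 * 1.8^0 = 1.48
i=1: S_1 = 1.48 * 1.8^1 ≈ 2.66
i=2: S_2 = 1.48 * 1.8^2 ≈ 4.8
i=3: S_3 = 1.48 * 1.8^3 ≈ 8.63
i=4: S_4 = 1.48 * 1.8^4 ≈ 15.54
The first 5 terms are: [1.48, 2.66, 4.8, 8.63, 15.54]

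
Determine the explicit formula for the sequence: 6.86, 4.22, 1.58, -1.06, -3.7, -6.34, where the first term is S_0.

Check differences: 4.22 - 6.86 = -2.64
1.58 - 4.22 = -2.64
Common difference d = -2.64.
First term a = 6.86.
Formula: S_i = 6.86 - 2.64*i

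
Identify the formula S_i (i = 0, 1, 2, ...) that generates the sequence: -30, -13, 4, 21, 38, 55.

Check differences: -13 - -30 = 17
4 - -13 = 17
Common difference d = 17.
First term a = -30.
Formula: S_i = -30 + 17*i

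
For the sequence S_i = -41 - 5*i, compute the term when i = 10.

S_10 = -41 + -5*10 = -41 + -50 = -91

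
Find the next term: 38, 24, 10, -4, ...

Differences: 24 - 38 = -14
This is an arithmetic sequence with common difference d = -14.
Next term = -4 + -14 = -18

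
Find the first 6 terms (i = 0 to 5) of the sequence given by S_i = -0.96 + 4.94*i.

This is an arithmetic sequence.
i=0: S_0 = -0.96 + 4.94*0 = -0.96
i=1: S_1 = -0.96 + 4.94*1 = 3.98
i=2: S_2 = -0.96 + 4.94*2 = 8.92
i=3: S_3 = -0.96 + 4.94*3 = 13.86
i=4: S_4 = -0.96 + 4.94*4 = 18.8
i=5: S_5 = -0.96 + 4.94*5 = 23.74
The first 6 terms are: [-0.96, 3.98, 8.92, 13.86, 18.8, 23.74]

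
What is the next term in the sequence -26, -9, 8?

Differences: -9 - -26 = 17
This is an arithmetic sequence with common difference d = 17.
Next term = 8 + 17 = 25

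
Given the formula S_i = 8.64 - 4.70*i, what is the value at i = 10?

S_10 = 8.64 + -4.7*10 = 8.64 + -47.0 = -38.36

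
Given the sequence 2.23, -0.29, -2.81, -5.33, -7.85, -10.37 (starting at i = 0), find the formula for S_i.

Check differences: -0.29 - 2.23 = -2.52
-2.81 - -0.29 = -2.52
Common difference d = -2.52.
First term a = 2.23.
Formula: S_i = 2.23 - 2.52*i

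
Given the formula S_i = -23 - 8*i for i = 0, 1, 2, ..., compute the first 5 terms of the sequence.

This is an arithmetic sequence.
i=0: S_0 = -23 + -8*0 = -23
i=1: S_1 = -23 + -8*1 = -31
i=2: S_2 = -23 + -8*2 = -39
i=3: S_3 = -23 + -8*3 = -47
i=4: S_4 = -23 + -8*4 = -55
The first 5 terms are: [-23, -31, -39, -47, -55]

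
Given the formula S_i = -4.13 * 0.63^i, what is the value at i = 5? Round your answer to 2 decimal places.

S_5 = -4.13 * 0.63^5 ≈ -4.13 * 0.0992 ≈ -0.41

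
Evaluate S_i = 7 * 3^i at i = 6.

S_6 = 7 * 3^6 = 7 * 729 = 5103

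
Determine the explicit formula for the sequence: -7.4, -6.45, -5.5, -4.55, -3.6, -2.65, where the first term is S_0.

Check differences: -6.45 - -7.4 = 0.95
-5.5 - -6.45 = 0.95
Common difference d = 0.95.
First term a = -7.4.
Formula: S_i = -7.40 + 0.95*i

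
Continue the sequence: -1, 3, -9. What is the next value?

Ratios: 3 / -1 = -3.0
This is a geometric sequence with common ratio r = -3.
Next term = -9 * -3 = 27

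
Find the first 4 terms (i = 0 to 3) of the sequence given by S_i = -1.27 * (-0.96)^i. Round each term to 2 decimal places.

This is a geometric sequence.
i=0: S_0 = -1.27 * (-0.96)^0 = -1.27
i=1: S_1 = -1.27 * (-0.96)^1 ≈ 1.22
i=2: S_2 = -1.27 * (-0.96)^2 ≈ -1.17
i=3: S_3 = -1.27 * (-0.96)^3 ≈ 1.12
The first 4 terms are: [-1.27, 1.22, -1.17, 1.12]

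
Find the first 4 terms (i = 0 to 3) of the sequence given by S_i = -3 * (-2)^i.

This is a geometric sequence.
i=0: S_0 = -3 * (-2)^0 = -3
i=1: S_1 = -3 * (-2)^1 = 6
i=2: S_2 = -3 * (-2)^2 = -12
i=3: S_3 = -3 * (-2)^3 = 24
The first 4 terms are: [-3, 6, -12, 24]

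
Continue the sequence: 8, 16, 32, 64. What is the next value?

Ratios: 16 / 8 = 2.0
This is a geometric sequence with common ratio r = 2.
Next term = 64 * 2 = 128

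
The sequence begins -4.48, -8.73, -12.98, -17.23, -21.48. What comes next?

Differences: -8.73 - -4.48 = -4.25
This is an arithmetic sequence with common difference d = -4.25.
Next term = -21.48 + -4.25 = -25.73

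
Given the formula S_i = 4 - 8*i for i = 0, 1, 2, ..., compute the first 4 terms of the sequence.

This is an arithmetic sequence.
i=0: S_0 = 4 + -8*0 = 4
i=1: S_1 = 4 + -8*1 = -4
i=2: S_2 = 4 + -8*2 = -12
i=3: S_3 = 4 + -8*3 = -20
The first 4 terms are: [4, -4, -12, -20]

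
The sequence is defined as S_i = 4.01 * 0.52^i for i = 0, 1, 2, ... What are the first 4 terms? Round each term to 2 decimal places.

This is a geometric sequence.
i=0: S_0 = 4.01 * 0.52^0 = 4.01
i=1: S_1 = 4.01 * 0.52^1 ≈ 2.09
i=2: S_2 = 4.01 * 0.52^2 ≈ 1.08
i=3: S_3 = 4.01 * 0.52^3 ≈ 0.56
The first 4 terms are: [4.01, 2.09, 1.08, 0.56]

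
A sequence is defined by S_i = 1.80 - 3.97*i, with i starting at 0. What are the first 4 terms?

This is an arithmetic sequence.
i=0: S_0 = 1.8 + -3.97*0 = 1.8
i=1: S_1 = 1.8 + -3.97*1 = -2.17
i=2: S_2 = 1.8 + -3.97*2 = -6.14
i=3: S_3 = 1.8 + -3.97*3 = -10.11
The first 4 terms are: [1.8, -2.17, -6.14, -10.11]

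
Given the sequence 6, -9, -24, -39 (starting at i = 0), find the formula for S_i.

Check differences: -9 - 6 = -15
-24 - -9 = -15
Common difference d = -15.
First term a = 6.
Formula: S_i = 6 - 15*i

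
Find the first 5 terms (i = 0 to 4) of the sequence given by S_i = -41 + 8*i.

This is an arithmetic sequence.
i=0: S_0 = -41 + 8*0 = -41
i=1: S_1 = -41 + 8*1 = -33
i=2: S_2 = -41 + 8*2 = -25
i=3: S_3 = -41 + 8*3 = -17
i=4: S_4 = -41 + 8*4 = -9
The first 5 terms are: [-41, -33, -25, -17, -9]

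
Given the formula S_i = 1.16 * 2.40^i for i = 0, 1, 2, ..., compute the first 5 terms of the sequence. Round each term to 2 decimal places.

This is a geometric sequence.
i=0: S_0 = 1.16 * 2.4^0 = 1.16
i=1: S_1 = 1.16 * 2.4^1 ≈ 2.78
i=2: S_2 = 1.16 * 2.4^2 ≈ 6.68
i=3: S_3 = 1.16 * 2.4^3 ≈ 16.04
i=4: S_4 = 1.16 * 2.4^4 ≈ 38.49
The first 5 terms are: [1.16, 2.78, 6.68, 16.04, 38.49]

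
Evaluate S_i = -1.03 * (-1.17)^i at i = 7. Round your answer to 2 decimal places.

S_7 = -1.03 * (-1.17)^7 ≈ -1.03 * -3.0012 ≈ 3.09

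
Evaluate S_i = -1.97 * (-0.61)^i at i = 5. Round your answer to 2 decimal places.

S_5 = -1.97 * (-0.61)^5 ≈ -1.97 * -0.0845 ≈ 0.17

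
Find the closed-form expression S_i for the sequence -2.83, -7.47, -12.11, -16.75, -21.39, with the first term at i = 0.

Check differences: -7.47 - -2.83 = -4.64
-12.11 - -7.47 = -4.64
Common difference d = -4.64.
First term a = -2.83.
Formula: S_i = -2.83 - 4.64*i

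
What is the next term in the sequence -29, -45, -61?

Differences: -45 - -29 = -16
This is an arithmetic sequence with common difference d = -16.
Next term = -61 + -16 = -77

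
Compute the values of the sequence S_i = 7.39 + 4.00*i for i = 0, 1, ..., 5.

This is an arithmetic sequence.
i=0: S_0 = 7.39 + 4.0*0 = 7.39
i=1: S_1 = 7.39 + 4.0*1 = 11.39
i=2: S_2 = 7.39 + 4.0*2 = 15.39
i=3: S_3 = 7.39 + 4.0*3 = 19.39
i=4: S_4 = 7.39 + 4.0*4 = 23.39
i=5: S_5 = 7.39 + 4.0*5 = 27.39
The first 6 terms are: [7.39, 11.39, 15.39, 19.39, 23.39, 27.39]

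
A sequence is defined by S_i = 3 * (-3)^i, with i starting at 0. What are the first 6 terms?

This is a geometric sequence.
i=0: S_0 = 3 * (-3)^0 = 3
i=1: S_1 = 3 * (-3)^1 = -9
i=2: S_2 = 3 * (-3)^2 = 27
i=3: S_3 = 3 * (-3)^3 = -81
i=4: S_4 = 3 * (-3)^4 = 243
i=5: S_5 = 3 * (-3)^5 = -729
The first 6 terms are: [3, -9, 27, -81, 243, -729]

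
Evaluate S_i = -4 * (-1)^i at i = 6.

S_6 = -4 * (-1)^6 = -4 * 1 = -4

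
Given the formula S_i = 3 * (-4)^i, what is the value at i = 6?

S_6 = 3 * (-4)^6 = 3 * 4096 = 12288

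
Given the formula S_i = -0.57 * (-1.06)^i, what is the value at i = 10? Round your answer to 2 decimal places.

S_10 = -0.57 * (-1.06)^10 ≈ -0.57 * 1.7908 ≈ -1.02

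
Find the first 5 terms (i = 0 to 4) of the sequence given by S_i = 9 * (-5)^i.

This is a geometric sequence.
i=0: S_0 = 9 * (-5)^0 = 9
i=1: S_1 = 9 * (-5)^1 = -45
i=2: S_2 = 9 * (-5)^2 = 225
i=3: S_3 = 9 * (-5)^3 = -1125
i=4: S_4 = 9 * (-5)^4 = 5625
The first 5 terms are: [9, -45, 225, -1125, 5625]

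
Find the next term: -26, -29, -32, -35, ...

Differences: -29 - -26 = -3
This is an arithmetic sequence with common difference d = -3.
Next term = -35 + -3 = -38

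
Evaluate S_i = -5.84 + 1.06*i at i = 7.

S_7 = -5.84 + 1.06*7 = -5.84 + 7.42 = 1.58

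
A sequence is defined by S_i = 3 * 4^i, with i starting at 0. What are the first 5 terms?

This is a geometric sequence.
i=0: S_0 = 3 * 4^0 = 3
i=1: S_1 = 3 * 4^1 = 12
i=2: S_2 = 3 * 4^2 = 48
i=3: S_3 = 3 * 4^3 = 192
i=4: S_4 = 3 * 4^4 = 768
The first 5 terms are: [3, 12, 48, 192, 768]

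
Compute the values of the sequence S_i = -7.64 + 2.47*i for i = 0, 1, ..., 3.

This is an arithmetic sequence.
i=0: S_0 = -7.64 + 2.47*0 = -7.64
i=1: S_1 = -7.64 + 2.47*1 = -5.17
i=2: S_2 = -7.64 + 2.47*2 = -2.7
i=3: S_3 = -7.64 + 2.47*3 = -0.23
The first 4 terms are: [-7.64, -5.17, -2.7, -0.23]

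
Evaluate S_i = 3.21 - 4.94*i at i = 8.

S_8 = 3.21 + -4.94*8 = 3.21 + -39.52 = -36.31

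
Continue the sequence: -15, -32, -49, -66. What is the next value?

Differences: -32 - -15 = -17
This is an arithmetic sequence with common difference d = -17.
Next term = -66 + -17 = -83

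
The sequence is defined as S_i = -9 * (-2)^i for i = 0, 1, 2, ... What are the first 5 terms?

This is a geometric sequence.
i=0: S_0 = -9 * (-2)^0 = -9
i=1: S_1 = -9 * (-2)^1 = 18
i=2: S_2 = -9 * (-2)^2 = -36
i=3: S_3 = -9 * (-2)^3 = 72
i=4: S_4 = -9 * (-2)^4 = -144
The first 5 terms are: [-9, 18, -36, 72, -144]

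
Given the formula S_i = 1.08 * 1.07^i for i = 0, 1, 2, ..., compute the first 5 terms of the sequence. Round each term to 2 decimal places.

This is a geometric sequence.
i=0: S_0 = 1.08 * 1.07^0 = 1.08
i=1: S_1 = 1.08 * 1.07^1 ≈ 1.16
i=2: S_2 = 1.08 * 1.07^2 ≈ 1.24
i=3: S_3 = 1.08 * 1.07^3 ≈ 1.32
i=4: S_4 = 1.08 * 1.07^4 ≈ 1.42
The first 5 terms are: [1.08, 1.16, 1.24, 1.32, 1.42]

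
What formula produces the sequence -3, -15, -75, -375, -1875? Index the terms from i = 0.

Check ratios: -15 / -3 = 5.0
Common ratio r = 5.
First term a = -3.
Formula: S_i = -3 * 5^i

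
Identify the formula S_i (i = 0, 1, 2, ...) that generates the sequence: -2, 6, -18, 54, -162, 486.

Check ratios: 6 / -2 = -3.0
Common ratio r = -3.
First term a = -2.
Formula: S_i = -2 * (-3)^i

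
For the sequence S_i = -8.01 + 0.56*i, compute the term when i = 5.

S_5 = -8.01 + 0.56*5 = -8.01 + 2.8 = -5.21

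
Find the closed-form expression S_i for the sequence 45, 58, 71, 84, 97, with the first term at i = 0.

Check differences: 58 - 45 = 13
71 - 58 = 13
Common difference d = 13.
First term a = 45.
Formula: S_i = 45 + 13*i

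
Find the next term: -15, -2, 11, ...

Differences: -2 - -15 = 13
This is an arithmetic sequence with common difference d = 13.
Next term = 11 + 13 = 24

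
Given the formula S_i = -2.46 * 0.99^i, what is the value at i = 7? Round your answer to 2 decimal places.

S_7 = -2.46 * 0.99^7 ≈ -2.46 * 0.9321 ≈ -2.29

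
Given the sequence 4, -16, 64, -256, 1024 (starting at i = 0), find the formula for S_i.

Check ratios: -16 / 4 = -4.0
Common ratio r = -4.
First term a = 4.
Formula: S_i = 4 * (-4)^i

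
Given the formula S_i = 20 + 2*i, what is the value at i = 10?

S_10 = 20 + 2*10 = 20 + 20 = 40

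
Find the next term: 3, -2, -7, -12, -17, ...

Differences: -2 - 3 = -5
This is an arithmetic sequence with common difference d = -5.
Next term = -17 + -5 = -22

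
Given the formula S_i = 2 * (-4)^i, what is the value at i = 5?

S_5 = 2 * (-4)^5 = 2 * -1024 = -2048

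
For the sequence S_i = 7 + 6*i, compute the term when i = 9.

S_9 = 7 + 6*9 = 7 + 54 = 61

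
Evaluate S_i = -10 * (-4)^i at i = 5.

S_5 = -10 * (-4)^5 = -10 * -1024 = 10240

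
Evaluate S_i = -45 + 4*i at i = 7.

S_7 = -45 + 4*7 = -45 + 28 = -17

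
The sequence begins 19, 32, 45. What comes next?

Differences: 32 - 19 = 13
This is an arithmetic sequence with common difference d = 13.
Next term = 45 + 13 = 58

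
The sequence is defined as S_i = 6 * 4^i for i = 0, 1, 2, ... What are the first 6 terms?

This is a geometric sequence.
i=0: S_0 = 6 * 4^0 = 6
i=1: S_1 = 6 * 4^1 = 24
i=2: S_2 = 6 * 4^2 = 96
i=3: S_3 = 6 * 4^3 = 384
i=4: S_4 = 6 * 4^4 = 1536
i=5: S_5 = 6 * 4^5 = 6144
The first 6 terms are: [6, 24, 96, 384, 1536, 6144]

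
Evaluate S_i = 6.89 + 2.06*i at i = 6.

S_6 = 6.89 + 2.06*6 = 6.89 + 12.36 = 19.25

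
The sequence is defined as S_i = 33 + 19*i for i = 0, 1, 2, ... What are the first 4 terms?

This is an arithmetic sequence.
i=0: S_0 = 33 + 19*0 = 33
i=1: S_1 = 33 + 19*1 = 52
i=2: S_2 = 33 + 19*2 = 71
i=3: S_3 = 33 + 19*3 = 90
The first 4 terms are: [33, 52, 71, 90]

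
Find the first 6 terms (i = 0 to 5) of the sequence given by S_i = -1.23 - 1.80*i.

This is an arithmetic sequence.
i=0: S_0 = -1.23 + -1.8*0 = -1.23
i=1: S_1 = -1.23 + -1.8*1 = -3.03
i=2: S_2 = -1.23 + -1.8*2 = -4.83
i=3: S_3 = -1.23 + -1.8*3 = -6.63
i=4: S_4 = -1.23 + -1.8*4 = -8.43
i=5: S_5 = -1.23 + -1.8*5 = -10.23
The first 6 terms are: [-1.23, -3.03, -4.83, -6.63, -8.43, -10.23]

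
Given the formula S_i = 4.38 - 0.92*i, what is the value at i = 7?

S_7 = 4.38 + -0.92*7 = 4.38 + -6.44 = -2.06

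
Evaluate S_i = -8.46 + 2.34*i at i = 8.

S_8 = -8.46 + 2.34*8 = -8.46 + 18.72 = 10.26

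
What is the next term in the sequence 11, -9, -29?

Differences: -9 - 11 = -20
This is an arithmetic sequence with common difference d = -20.
Next term = -29 + -20 = -49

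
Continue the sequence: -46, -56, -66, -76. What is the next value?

Differences: -56 - -46 = -10
This is an arithmetic sequence with common difference d = -10.
Next term = -76 + -10 = -86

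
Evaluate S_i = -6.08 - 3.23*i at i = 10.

S_10 = -6.08 + -3.23*10 = -6.08 + -32.3 = -38.38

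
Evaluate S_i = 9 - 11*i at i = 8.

S_8 = 9 + -11*8 = 9 + -88 = -79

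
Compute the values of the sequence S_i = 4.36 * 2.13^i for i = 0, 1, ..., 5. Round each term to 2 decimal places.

This is a geometric sequence.
i=0: S_0 = 4.36 * 2.13^0 = 4.36
i=1: S_1 = 4.36 * 2.13^1 ≈ 9.29
i=2: S_2 = 4.36 * 2.13^2 ≈ 19.78
i=3: S_3 = 4.36 * 2.13^3 ≈ 42.13
i=4: S_4 = 4.36 * 2.13^4 ≈ 89.74
i=5: S_5 = 4.36 * 2.13^5 ≈ 191.15
The first 6 terms are: [4.36, 9.29, 19.78, 42.13, 89.74, 191.15]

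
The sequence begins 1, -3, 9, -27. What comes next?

Ratios: -3 / 1 = -3.0
This is a geometric sequence with common ratio r = -3.
Next term = -27 * -3 = 81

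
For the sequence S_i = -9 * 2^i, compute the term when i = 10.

S_10 = -9 * 2^10 = -9 * 1024 = -9216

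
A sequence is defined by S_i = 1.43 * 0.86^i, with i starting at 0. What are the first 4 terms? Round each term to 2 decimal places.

This is a geometric sequence.
i=0: S_0 = 1.43 * 0.86^0 = 1.43
i=1: S_1 = 1.43 * 0.86^1 ≈ 1.23
i=2: S_2 = 1.43 * 0.86^2 ≈ 1.06
i=3: S_3 = 1.43 * 0.86^3 ≈ 0.91
The first 4 terms are: [1.43, 1.23, 1.06, 0.91]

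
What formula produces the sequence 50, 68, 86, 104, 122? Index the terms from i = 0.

Check differences: 68 - 50 = 18
86 - 68 = 18
Common difference d = 18.
First term a = 50.
Formula: S_i = 50 + 18*i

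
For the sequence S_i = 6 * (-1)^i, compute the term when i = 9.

S_9 = 6 * (-1)^9 = 6 * -1 = -6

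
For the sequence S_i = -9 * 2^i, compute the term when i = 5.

S_5 = -9 * 2^5 = -9 * 32 = -288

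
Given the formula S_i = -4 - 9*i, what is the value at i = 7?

S_7 = -4 + -9*7 = -4 + -63 = -67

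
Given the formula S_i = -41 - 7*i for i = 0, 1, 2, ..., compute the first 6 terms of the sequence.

This is an arithmetic sequence.
i=0: S_0 = -41 + -7*0 = -41
i=1: S_1 = -41 + -7*1 = -48
i=2: S_2 = -41 + -7*2 = -55
i=3: S_3 = -41 + -7*3 = -62
i=4: S_4 = -41 + -7*4 = -69
i=5: S_5 = -41 + -7*5 = -76
The first 6 terms are: [-41, -48, -55, -62, -69, -76]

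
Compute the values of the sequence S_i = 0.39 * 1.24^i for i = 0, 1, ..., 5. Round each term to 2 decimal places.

This is a geometric sequence.
i=0: S_0 = 0.39 * 1.24^0 = 0.39
i=1: S_1 = 0.39 * 1.24^1 ≈ 0.48
i=2: S_2 = 0.39 * 1.24^2 ≈ 0.6
i=3: S_3 = 0.39 * 1.24^3 ≈ 0.74
i=4: S_4 = 0.39 * 1.24^4 ≈ 0.92
i=5: S_5 = 0.39 * 1.24^5 ≈ 1.14
The first 6 terms are: [0.39, 0.48, 0.6, 0.74, 0.92, 1.14]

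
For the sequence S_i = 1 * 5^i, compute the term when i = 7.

S_7 = 1 * 5^7 = 1 * 78125 = 78125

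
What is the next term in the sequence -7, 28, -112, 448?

Ratios: 28 / -7 = -4.0
This is a geometric sequence with common ratio r = -4.
Next term = 448 * -4 = -1792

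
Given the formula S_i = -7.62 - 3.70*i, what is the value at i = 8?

S_8 = -7.62 + -3.7*8 = -7.62 + -29.6 = -37.22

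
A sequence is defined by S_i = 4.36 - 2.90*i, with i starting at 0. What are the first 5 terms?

This is an arithmetic sequence.
i=0: S_0 = 4.36 + -2.9*0 = 4.36
i=1: S_1 = 4.36 + -2.9*1 = 1.46
i=2: S_2 = 4.36 + -2.9*2 = -1.44
i=3: S_3 = 4.36 + -2.9*3 = -4.34
i=4: S_4 = 4.36 + -2.9*4 = -7.24
The first 5 terms are: [4.36, 1.46, -1.44, -4.34, -7.24]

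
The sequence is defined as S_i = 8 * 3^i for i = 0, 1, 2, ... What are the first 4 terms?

This is a geometric sequence.
i=0: S_0 = 8 * 3^0 = 8
i=1: S_1 = 8 * 3^1 = 24
i=2: S_2 = 8 * 3^2 = 72
i=3: S_3 = 8 * 3^3 = 216
The first 4 terms are: [8, 24, 72, 216]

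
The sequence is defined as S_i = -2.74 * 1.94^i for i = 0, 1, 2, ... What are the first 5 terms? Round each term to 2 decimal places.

This is a geometric sequence.
i=0: S_0 = -2.74 * 1.94^0 = -2.74
i=1: S_1 = -2.74 * 1.94^1 ≈ -5.32
i=2: S_2 = -2.74 * 1.94^2 ≈ -10.31
i=3: S_3 = -2.74 * 1.94^3 ≈ -20.01
i=4: S_4 = -2.74 * 1.94^4 ≈ -38.81
The first 5 terms are: [-2.74, -5.32, -10.31, -20.01, -38.81]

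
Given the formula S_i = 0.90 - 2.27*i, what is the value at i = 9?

S_9 = 0.9 + -2.27*9 = 0.9 + -20.43 = -19.53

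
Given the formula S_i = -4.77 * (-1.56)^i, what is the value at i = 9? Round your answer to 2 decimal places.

S_9 = -4.77 * (-1.56)^9 ≈ -4.77 * -54.7169 ≈ 261.0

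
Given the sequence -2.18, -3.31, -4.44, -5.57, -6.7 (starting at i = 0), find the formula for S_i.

Check differences: -3.31 - -2.18 = -1.13
-4.44 - -3.31 = -1.13
Common difference d = -1.13.
First term a = -2.18.
Formula: S_i = -2.18 - 1.13*i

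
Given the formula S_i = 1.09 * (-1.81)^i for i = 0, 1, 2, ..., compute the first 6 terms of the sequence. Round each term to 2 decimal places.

This is a geometric sequence.
i=0: S_0 = 1.09 * (-1.81)^0 = 1.09
i=1: S_1 = 1.09 * (-1.81)^1 ≈ -1.97
i=2: S_2 = 1.09 * (-1.81)^2 ≈ 3.57
i=3: S_3 = 1.09 * (-1.81)^3 ≈ -6.46
i=4: S_4 = 1.09 * (-1.81)^4 ≈ 11.7
i=5: S_5 = 1.09 * (-1.81)^5 ≈ -21.17
The first 6 terms are: [1.09, -1.97, 3.57, -6.46, 11.7, -21.17]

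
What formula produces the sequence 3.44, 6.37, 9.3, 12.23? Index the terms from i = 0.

Check differences: 6.37 - 3.44 = 2.93
9.3 - 6.37 = 2.93
Common difference d = 2.93.
First term a = 3.44.
Formula: S_i = 3.44 + 2.93*i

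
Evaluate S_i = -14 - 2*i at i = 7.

S_7 = -14 + -2*7 = -14 + -14 = -28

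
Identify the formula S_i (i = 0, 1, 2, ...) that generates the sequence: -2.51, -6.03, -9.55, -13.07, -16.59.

Check differences: -6.03 - -2.51 = -3.52
-9.55 - -6.03 = -3.52
Common difference d = -3.52.
First term a = -2.51.
Formula: S_i = -2.51 - 3.52*i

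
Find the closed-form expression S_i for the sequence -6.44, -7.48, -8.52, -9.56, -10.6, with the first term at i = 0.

Check differences: -7.48 - -6.44 = -1.04
-8.52 - -7.48 = -1.04
Common difference d = -1.04.
First term a = -6.44.
Formula: S_i = -6.44 - 1.04*i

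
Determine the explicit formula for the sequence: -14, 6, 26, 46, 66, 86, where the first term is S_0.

Check differences: 6 - -14 = 20
26 - 6 = 20
Common difference d = 20.
First term a = -14.
Formula: S_i = -14 + 20*i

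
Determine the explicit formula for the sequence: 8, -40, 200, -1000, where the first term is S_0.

Check ratios: -40 / 8 = -5.0
Common ratio r = -5.
First term a = 8.
Formula: S_i = 8 * (-5)^i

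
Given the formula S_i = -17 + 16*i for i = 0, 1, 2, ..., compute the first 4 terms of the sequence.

This is an arithmetic sequence.
i=0: S_0 = -17 + 16*0 = -17
i=1: S_1 = -17 + 16*1 = -1
i=2: S_2 = -17 + 16*2 = 15
i=3: S_3 = -17 + 16*3 = 31
The first 4 terms are: [-17, -1, 15, 31]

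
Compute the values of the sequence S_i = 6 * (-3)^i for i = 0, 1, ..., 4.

This is a geometric sequence.
i=0: S_0 = 6 * (-3)^0 = 6
i=1: S_1 = 6 * (-3)^1 = -18
i=2: S_2 = 6 * (-3)^2 = 54
i=3: S_3 = 6 * (-3)^3 = -162
i=4: S_4 = 6 * (-3)^4 = 486
The first 5 terms are: [6, -18, 54, -162, 486]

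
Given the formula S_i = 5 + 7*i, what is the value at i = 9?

S_9 = 5 + 7*9 = 5 + 63 = 68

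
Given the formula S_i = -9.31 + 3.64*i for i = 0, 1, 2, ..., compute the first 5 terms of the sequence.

This is an arithmetic sequence.
i=0: S_0 = -9.31 + 3.64*0 = -9.31
i=1: S_1 = -9.31 + 3.64*1 = -5.67
i=2: S_2 = -9.31 + 3.64*2 = -2.03
i=3: S_3 = -9.31 + 3.64*3 = 1.61
i=4: S_4 = -9.31 + 3.64*4 = 5.25
The first 5 terms are: [-9.31, -5.67, -2.03, 1.61, 5.25]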